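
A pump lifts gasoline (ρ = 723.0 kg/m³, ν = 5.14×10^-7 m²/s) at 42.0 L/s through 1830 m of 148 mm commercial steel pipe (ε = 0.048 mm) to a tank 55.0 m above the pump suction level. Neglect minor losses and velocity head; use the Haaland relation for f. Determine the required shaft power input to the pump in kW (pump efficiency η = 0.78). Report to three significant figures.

P_shaft ≈ 44.0 kW

V = 4Q/(πD²) = 2.441 m/s; Re = 7.03×10^5; ε/D = 3.24×10^-4; f = 0.01605
h_f = f(L/D)V²/2g = 60.29 m
Total head H = z + h_f = 55.0 + 60.29 = 115.3 m
P_hyd = ρgQH = 723.0·9.81·0.0420·115.3 = 34.34 kW
P_shaft = P_hyd/η = 34.34/0.78 = 44.03 kW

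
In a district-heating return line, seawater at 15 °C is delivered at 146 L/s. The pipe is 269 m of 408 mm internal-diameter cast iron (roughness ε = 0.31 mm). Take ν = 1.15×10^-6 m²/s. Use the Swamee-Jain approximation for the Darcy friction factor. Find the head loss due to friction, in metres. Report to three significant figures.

V = 4Q/(πD²) = 4·0.146/(π·0.408²) = 1.117 m/s
Re = VD/ν = 1.117·0.408/1.15×10^-6 = 3.96×10^5 → turbulent
ε/D = 0.31/408 = 7.60×10^-4
Swamee-Jain: f = 0.01941
h_f = f(L/D)V²/(2g) = 0.01941·(269/0.408)·1.117²/(2·9.81) = 0.8136 m

h_f ≈ 0.814 m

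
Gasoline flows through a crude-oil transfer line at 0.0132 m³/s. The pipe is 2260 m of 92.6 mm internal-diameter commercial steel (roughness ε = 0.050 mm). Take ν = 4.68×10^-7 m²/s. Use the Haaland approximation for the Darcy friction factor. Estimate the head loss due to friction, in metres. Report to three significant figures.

V = 4Q/(πD²) = 4·0.0132/(π·0.0926²) = 1.960 m/s
Re = VD/ν = 1.960·0.0926/4.68×10^-7 = 3.88×10^5 → turbulent
ε/D = 0.050/92.6 = 5.40×10^-4
Haaland: f = 0.01804
h_f = f(L/D)V²/(2g) = 0.01804·(2260/0.0926)·1.960²/(2·9.81) = 86.20 m

h_f ≈ 86.2 m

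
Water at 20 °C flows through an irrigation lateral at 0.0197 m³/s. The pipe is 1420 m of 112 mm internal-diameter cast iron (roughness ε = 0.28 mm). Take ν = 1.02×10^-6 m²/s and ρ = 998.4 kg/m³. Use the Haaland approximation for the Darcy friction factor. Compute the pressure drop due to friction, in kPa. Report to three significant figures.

Δp ≈ 646 kPa

V = 4Q/(πD²) = 4·0.0197/(π·0.112²) = 2.000 m/s
Re = VD/ν = 2.000·0.112/1.02×10^-6 = 2.20×10^5 → turbulent
ε/D = 0.28/112 = 0.00250
Haaland: f = 0.02554
h_f = f(L/D)V²/(2g) = 0.02554·(1420/0.112)·2.000²/(2·9.81) = 66.00 m
Δp = ρg·h_f = 998.4·9.81·66.00 = 646.4 kPa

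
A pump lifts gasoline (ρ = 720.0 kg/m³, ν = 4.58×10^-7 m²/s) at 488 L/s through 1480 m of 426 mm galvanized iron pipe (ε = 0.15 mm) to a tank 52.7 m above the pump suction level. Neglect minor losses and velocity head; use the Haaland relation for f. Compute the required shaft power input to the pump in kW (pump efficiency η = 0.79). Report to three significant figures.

P_shaft ≈ 372 kW

V = 4Q/(πD²) = 3.424 m/s; Re = 3.18×10^6; ε/D = 3.52×10^-4; f = 0.01568
h_f = f(L/D)V²/2g = 32.54 m
Total head H = z + h_f = 52.7 + 32.54 = 85.24 m
P_hyd = ρgQH = 720.0·9.81·0.488·85.24 = 293.8 kW
P_shaft = P_hyd/η = 293.8/0.79 = 371.9 kW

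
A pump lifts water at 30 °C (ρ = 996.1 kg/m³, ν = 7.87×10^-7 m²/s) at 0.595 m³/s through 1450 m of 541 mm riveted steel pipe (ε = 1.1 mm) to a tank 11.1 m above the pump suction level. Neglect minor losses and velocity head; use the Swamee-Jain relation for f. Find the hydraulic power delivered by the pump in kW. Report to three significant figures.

P_hyd ≈ 191 kW

V = 4Q/(πD²) = 2.588 m/s; Re = 1.78×10^6; ε/D = 0.00203; f = 0.02368
h_f = f(L/D)V²/2g = 21.67 m
Total head H = z + h_f = 11.1 + 21.67 = 32.77 m
P_hyd = ρgQH = 996.1·9.81·0.595·32.77 = 190.5 kW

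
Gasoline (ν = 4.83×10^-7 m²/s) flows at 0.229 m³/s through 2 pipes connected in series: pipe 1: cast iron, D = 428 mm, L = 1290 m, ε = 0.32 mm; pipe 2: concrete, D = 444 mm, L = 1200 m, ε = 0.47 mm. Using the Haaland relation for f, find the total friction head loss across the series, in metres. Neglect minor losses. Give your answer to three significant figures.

Pipe 1: V = 1.592 m/s, Re = 1.41×10^6, ε/D = 7.48×10^-4, f = 0.01859, h_1 = f(L/D)V²/2g = 7.234 m
Pipe 2: V = 1.479 m/s, Re = 1.36×10^6, ε/D = 0.00106, f = 0.02014, h_2 = f(L/D)V²/2g = 6.069 m
Series → Q common, losses add: H = Σh = 13.30 m

H ≈ 13.3 m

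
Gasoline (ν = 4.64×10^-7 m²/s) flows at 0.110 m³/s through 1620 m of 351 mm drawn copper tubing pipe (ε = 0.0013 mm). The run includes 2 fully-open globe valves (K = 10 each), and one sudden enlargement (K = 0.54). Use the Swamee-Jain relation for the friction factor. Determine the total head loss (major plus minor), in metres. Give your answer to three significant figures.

V = 4Q/(πD²) = 1.137 m/s; V²/2g = 0.06587 m
Re = 8.60×10^5, ε/D = 3.70×10^-6 → f = 0.01199 (Swamee-Jain)
Major: h_f = f(L/D)·V²/2g = 0.01199·4615·0.06587 = 3.646 m
Minor: ΣK = 20.5; h_m = ΣK·V²/2g = 1.353 m
Total H_L = 3.646 + 1.353 = 4.999 m

H_L ≈ 5.00 m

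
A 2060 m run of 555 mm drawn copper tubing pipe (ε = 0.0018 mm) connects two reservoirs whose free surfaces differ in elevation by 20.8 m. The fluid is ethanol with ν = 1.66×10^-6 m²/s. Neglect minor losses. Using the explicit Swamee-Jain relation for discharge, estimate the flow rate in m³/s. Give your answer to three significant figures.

Q ≈ 0.743 m³/s

Swamee-Jain (Type II): Q = -0.965·√(gD⁵h_f/L)·ln[ε/(3.7D) + √(3.17ν²L/(gD³h_f))]
√(gD⁵h_f/L) = √(9.81·0.555⁵·20.8/2060) = 0.07222
ε/(3.7D) = 8.77×10^-7; √(3.17ν²L/(gD³h_f)) = 2.27×10^-5
Q = -0.965·0.07222·ln(2.359×10^-5) = 0.7426 m³/s
Check: V = 3.07 m/s, Re = 1.03×10^6, f = 0.01164, h_f = 20.7 m ≈ 20.8 m ✓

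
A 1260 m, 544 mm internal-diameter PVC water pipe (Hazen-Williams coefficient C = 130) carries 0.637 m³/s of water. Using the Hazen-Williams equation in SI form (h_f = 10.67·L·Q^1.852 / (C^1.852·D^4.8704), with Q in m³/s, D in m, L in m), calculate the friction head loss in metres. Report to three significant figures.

h_f ≈ 13.8 m

h_f = 10.67·1260·0.637^1.852 / (130^1.852·0.544^4.8704) = 13.76 m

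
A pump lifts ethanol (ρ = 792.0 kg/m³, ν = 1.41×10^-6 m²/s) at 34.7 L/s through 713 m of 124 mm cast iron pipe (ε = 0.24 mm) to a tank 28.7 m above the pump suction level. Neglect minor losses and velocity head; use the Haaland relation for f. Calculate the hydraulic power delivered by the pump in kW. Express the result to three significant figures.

P_hyd ≈ 23.3 kW

V = 4Q/(πD²) = 2.873 m/s; Re = 2.53×10^5; ε/D = 0.00194; f = 0.02391
h_f = f(L/D)V²/2g = 57.84 m
Total head H = z + h_f = 28.7 + 57.84 = 86.54 m
P_hyd = ρgQH = 792.0·9.81·0.0347·86.54 = 23.33 kW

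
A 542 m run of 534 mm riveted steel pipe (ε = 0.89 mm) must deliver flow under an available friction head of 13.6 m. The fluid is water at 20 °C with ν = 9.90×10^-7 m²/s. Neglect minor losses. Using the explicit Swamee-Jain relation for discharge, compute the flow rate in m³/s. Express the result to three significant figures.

Swamee-Jain (Type II): Q = -0.965·√(gD⁵h_f/L)·ln[ε/(3.7D) + √(3.17ν²L/(gD³h_f))]
√(gD⁵h_f/L) = √(9.81·0.534⁵·13.6/542) = 0.1034
ε/(3.7D) = 4.50×10^-4; √(3.17ν²L/(gD³h_f)) = 9.10×10^-6
Q = -0.965·0.1034·ln(4.596×10^-4) = 0.7667 m³/s
Check: V = 3.42 m/s, Re = 1.85×10^6, f = 0.02249, h_f = 13.6 m ≈ 13.6 m ✓

Q ≈ 0.767 m³/s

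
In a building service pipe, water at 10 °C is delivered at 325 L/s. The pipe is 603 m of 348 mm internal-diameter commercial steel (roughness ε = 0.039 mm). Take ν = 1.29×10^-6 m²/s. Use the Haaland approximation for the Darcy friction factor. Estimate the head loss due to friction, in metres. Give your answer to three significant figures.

h_f ≈ 14.0 m

V = 4Q/(πD²) = 4·0.325/(π·0.348²) = 3.417 m/s
Re = VD/ν = 3.417·0.348/1.29×10^-6 = 9.22×10^5 → turbulent
ε/D = 0.039/348 = 1.12×10^-4
Haaland: f = 0.01359
h_f = f(L/D)V²/(2g) = 0.01359·(603/0.348)·3.417²/(2·9.81) = 14.01 m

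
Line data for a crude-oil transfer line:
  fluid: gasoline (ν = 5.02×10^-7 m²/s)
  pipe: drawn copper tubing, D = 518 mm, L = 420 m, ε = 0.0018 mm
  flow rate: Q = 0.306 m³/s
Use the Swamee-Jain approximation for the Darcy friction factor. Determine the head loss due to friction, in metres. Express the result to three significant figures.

h_f ≈ 0.956 m

V = 4Q/(πD²) = 4·0.306/(π·0.518²) = 1.452 m/s
Re = VD/ν = 1.452·0.518/5.02×10^-7 = 1.50×10^6 → turbulent
ε/D = 0.0018/518 = 3.47×10^-6
Swamee-Jain: f = 0.01097
h_f = f(L/D)V²/(2g) = 0.01097·(420/0.518)·1.452²/(2·9.81) = 0.9557 m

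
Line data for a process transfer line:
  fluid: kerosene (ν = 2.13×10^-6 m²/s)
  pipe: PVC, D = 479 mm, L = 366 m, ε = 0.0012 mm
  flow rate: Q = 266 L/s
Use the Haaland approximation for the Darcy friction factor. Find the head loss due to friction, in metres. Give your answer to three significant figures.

V = 4Q/(πD²) = 4·0.266/(π·0.479²) = 1.476 m/s
Re = VD/ν = 1.476·0.479/2.13×10^-6 = 3.32×10^5 → turbulent
ε/D = 0.0012/479 = 2.51×10^-6
Haaland: f = 0.01410
h_f = f(L/D)V²/(2g) = 0.01410·(366/0.479)·1.476²/(2·9.81) = 1.196 m

h_f ≈ 1.20 m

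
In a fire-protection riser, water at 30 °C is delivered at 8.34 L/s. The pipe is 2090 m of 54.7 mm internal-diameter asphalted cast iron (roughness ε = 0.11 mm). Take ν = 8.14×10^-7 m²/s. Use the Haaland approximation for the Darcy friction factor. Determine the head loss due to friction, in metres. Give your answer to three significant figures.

h_f ≈ 593 m

V = 4Q/(πD²) = 4·0.00834/(π·0.0547²) = 3.549 m/s
Re = VD/ν = 3.549·0.0547/8.14×10^-7 = 2.38×10^5 → turbulent
ε/D = 0.11/54.7 = 0.00201
Haaland: f = 0.02416
h_f = f(L/D)V²/(2g) = 0.02416·(2090/0.0547)·3.549²/(2·9.81) = 592.6 m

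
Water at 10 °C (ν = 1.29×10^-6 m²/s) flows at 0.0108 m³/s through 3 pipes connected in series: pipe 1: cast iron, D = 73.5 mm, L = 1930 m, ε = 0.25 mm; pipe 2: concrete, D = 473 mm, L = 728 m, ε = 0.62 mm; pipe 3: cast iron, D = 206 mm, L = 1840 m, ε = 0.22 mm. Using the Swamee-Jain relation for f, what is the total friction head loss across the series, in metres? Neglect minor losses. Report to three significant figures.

Pipe 1: V = 2.545 m/s, Re = 1.45×10^5, ε/D = 0.00340, f = 0.02817, h_1 = f(L/D)V²/2g = 244.3 m
Pipe 2: V = 0.06146 m/s, Re = 2.25×10^4, ε/D = 0.00131, f = 0.02816, h_2 = f(L/D)V²/2g = 0.008345 m
Pipe 3: V = 0.3240 m/s, Re = 5.17×10^4, ε/D = 0.00107, f = 0.02427, h_3 = f(L/D)V²/2g = 1.160 m
Series → Q common, losses add: H = Σh = 245.4 m

H ≈ 245 m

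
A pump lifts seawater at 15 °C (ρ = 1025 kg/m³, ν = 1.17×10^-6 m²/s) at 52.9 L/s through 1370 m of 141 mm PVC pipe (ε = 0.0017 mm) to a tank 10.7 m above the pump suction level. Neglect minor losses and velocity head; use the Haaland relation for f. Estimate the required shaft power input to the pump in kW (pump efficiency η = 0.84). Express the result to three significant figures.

P_shaft ≈ 56.0 kW

V = 4Q/(πD²) = 3.388 m/s; Re = 4.08×10^5; ε/D = 1.21×10^-5; f = 0.01367
h_f = f(L/D)V²/2g = 77.70 m
Total head H = z + h_f = 10.7 + 77.70 = 88.40 m
P_hyd = ρgQH = 1025·9.81·0.0529·88.40 = 47.02 kW
P_shaft = P_hyd/η = 47.02/0.84 = 55.98 kW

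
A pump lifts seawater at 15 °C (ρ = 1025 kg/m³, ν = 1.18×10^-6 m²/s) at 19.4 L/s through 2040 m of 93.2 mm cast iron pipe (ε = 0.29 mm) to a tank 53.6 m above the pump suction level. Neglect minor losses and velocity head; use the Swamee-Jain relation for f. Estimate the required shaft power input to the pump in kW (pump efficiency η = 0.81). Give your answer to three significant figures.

P_shaft ≈ 72.0 kW

V = 4Q/(πD²) = 2.844 m/s; Re = 2.25×10^5; ε/D = 0.00311; f = 0.02719
h_f = f(L/D)V²/2g = 245.3 m
Total head H = z + h_f = 53.6 + 245.3 = 298.9 m
P_hyd = ρgQH = 1025·9.81·0.0194·298.9 = 58.31 kW
P_shaft = P_hyd/η = 58.31/0.81 = 71.99 kW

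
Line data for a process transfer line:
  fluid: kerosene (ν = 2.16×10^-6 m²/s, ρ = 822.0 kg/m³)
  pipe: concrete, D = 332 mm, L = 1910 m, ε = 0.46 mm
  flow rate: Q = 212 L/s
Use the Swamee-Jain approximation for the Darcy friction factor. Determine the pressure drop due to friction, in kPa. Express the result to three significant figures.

Δp ≈ 313 kPa

V = 4Q/(πD²) = 4·0.212/(π·0.332²) = 2.449 m/s
Re = VD/ν = 2.449·0.332/2.16×10^-6 = 3.76×10^5 → turbulent
ε/D = 0.46/332 = 0.00139
Swamee-Jain: f = 0.02205
h_f = f(L/D)V²/(2g) = 0.02205·(1910/0.332)·2.449²/(2·9.81) = 38.78 m
Δp = ρg·h_f = 822.0·9.81·38.78 = 312.7 kPa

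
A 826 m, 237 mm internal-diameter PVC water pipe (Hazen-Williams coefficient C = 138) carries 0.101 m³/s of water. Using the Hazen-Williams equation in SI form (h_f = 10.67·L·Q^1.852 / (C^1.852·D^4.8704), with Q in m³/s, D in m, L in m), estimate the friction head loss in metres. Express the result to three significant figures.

h_f ≈ 15.3 m

h_f = 10.67·826·0.101^1.852 / (138^1.852·0.237^4.8704) = 15.25 m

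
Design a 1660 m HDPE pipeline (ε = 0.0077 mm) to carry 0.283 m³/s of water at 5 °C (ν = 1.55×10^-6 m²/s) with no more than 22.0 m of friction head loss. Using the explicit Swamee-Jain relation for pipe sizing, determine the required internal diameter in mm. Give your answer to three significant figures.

D ≈ 369 mm

Swamee-Jain (Type III): D = 0.66·[ε^1.25·(LQ²/(gh_f))^4.75 + ν·Q^9.4·(L/(gh_f))^5.2]^0.04
LQ²/(gh_f) = 0.6160; L/(gh_f) = 7.692
Term 1 = ε^1.25·(…)^4.75 = 4.06×10^-8; Term 2 = ν·Q^9.4·(…)^5.2 = 4.41×10^-7
D = 0.66·(4.06×10^-8 + 4.41×10^-7)^0.04 = 0.3689 m = 369 mm
Check: V = 2.65 m/s, Re = 6.30×10^5, f = 0.01294, h_f = 20.8 m ≈ 22.0 m ✓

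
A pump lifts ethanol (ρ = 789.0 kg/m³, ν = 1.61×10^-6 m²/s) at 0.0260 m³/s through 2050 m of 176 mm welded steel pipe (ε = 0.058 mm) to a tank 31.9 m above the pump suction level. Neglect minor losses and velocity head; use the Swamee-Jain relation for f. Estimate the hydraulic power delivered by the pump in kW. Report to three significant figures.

P_hyd ≈ 9.04 kW

V = 4Q/(πD²) = 1.069 m/s; Re = 1.17×10^5; ε/D = 3.30×10^-4; f = 0.01921
h_f = f(L/D)V²/2g = 13.03 m
Total head H = z + h_f = 31.9 + 13.03 = 44.93 m
P_hyd = ρgQH = 789.0·9.81·0.0260·44.93 = 9.041 kW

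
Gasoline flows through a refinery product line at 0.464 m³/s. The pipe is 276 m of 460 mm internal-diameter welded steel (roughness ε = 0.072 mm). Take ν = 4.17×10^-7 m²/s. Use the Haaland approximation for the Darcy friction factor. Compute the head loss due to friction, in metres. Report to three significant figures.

h_f ≈ 3.21 m

V = 4Q/(πD²) = 4·0.464/(π·0.460²) = 2.792 m/s
Re = VD/ν = 2.792·0.460/4.17×10^-7 = 3.08×10^6 → turbulent
ε/D = 0.072/460 = 1.57×10^-4
Haaland: f = 0.01345
h_f = f(L/D)V²/(2g) = 0.01345·(276/0.460)·2.792²/(2·9.81) = 3.207 m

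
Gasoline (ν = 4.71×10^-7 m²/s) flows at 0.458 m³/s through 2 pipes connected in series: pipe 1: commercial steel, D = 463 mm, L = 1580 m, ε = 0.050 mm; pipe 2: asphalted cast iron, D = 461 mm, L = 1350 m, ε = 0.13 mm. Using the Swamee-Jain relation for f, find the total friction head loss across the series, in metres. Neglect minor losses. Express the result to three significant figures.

Pipe 1: V = 2.720 m/s, Re = 2.67×10^6, ε/D = 1.08×10^-4, f = 0.01284, h_1 = f(L/D)V²/2g = 16.52 m
Pipe 2: V = 2.744 m/s, Re = 2.69×10^6, ε/D = 2.82×10^-4, f = 0.01511, h_2 = f(L/D)V²/2g = 16.98 m
Series → Q common, losses add: H = Σh = 33.50 m

H ≈ 33.5 m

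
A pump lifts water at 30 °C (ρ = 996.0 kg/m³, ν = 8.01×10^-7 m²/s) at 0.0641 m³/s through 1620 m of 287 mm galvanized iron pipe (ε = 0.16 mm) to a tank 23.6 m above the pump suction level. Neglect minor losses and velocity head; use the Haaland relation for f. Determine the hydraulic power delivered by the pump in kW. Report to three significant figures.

V = 4Q/(πD²) = 0.9908 m/s; Re = 3.55×10^5; ε/D = 5.57×10^-4; f = 0.01822
h_f = f(L/D)V²/2g = 5.147 m
Total head H = z + h_f = 23.6 + 5.147 = 28.75 m
P_hyd = ρgQH = 996.0·9.81·0.0641·28.75 = 18.00 kW

P_hyd ≈ 18.0 kW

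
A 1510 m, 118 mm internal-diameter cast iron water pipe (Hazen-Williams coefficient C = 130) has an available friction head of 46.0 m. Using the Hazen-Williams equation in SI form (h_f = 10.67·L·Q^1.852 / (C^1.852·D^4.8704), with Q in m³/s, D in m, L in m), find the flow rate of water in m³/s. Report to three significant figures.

Rearranging: Q = [h_f·C^1.852·D^4.8704 / (10.67·L)]^(1/1.852)
Q = [46.0·130^1.852·0.118^4.8704 / (10.67·1510)]^0.540 = 0.01992 m³/s

Q ≈ 0.0199 m³/s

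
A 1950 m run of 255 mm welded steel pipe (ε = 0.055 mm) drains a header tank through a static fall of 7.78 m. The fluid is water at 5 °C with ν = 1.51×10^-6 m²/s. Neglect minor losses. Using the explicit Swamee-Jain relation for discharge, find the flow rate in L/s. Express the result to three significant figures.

Q ≈ 54.6 L/s

Swamee-Jain (Type II): Q = -0.965·√(gD⁵h_f/L)·ln[ε/(3.7D) + √(3.17ν²L/(gD³h_f))]
√(gD⁵h_f/L) = √(9.81·0.255⁵·7.78/1950) = 0.006496
ε/(3.7D) = 5.83×10^-5; √(3.17ν²L/(gD³h_f)) = 1.06×10^-4
Q = -0.965·0.006496·ln(1.638×10^-4) = 0.05464 m³/s
Check: V = 1.07 m/s, Re = 1.81×10^5, f = 0.01747, h_f = 7.80 m ≈ 7.78 m ✓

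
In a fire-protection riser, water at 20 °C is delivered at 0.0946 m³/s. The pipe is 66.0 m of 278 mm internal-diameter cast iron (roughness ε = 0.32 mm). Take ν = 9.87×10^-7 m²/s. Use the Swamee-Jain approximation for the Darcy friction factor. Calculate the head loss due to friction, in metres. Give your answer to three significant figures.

h_f ≈ 0.619 m

V = 4Q/(πD²) = 4·0.0946/(π·0.278²) = 1.559 m/s
Re = VD/ν = 1.559·0.278/9.87×10^-7 = 4.39×10^5 → turbulent
ε/D = 0.32/278 = 0.00115
Swamee-Jain: f = 0.02107
h_f = f(L/D)V²/(2g) = 0.02107·(66.0/0.278)·1.559²/(2·9.81) = 0.6192 m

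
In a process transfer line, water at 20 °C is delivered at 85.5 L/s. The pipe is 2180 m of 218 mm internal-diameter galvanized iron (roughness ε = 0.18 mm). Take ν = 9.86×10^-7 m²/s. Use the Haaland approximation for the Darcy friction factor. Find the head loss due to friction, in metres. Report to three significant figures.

h_f ≈ 51.8 m

V = 4Q/(πD²) = 4·0.0855/(π·0.218²) = 2.291 m/s
Re = VD/ν = 2.291·0.218/9.86×10^-7 = 5.06×10^5 → turbulent
ε/D = 0.18/218 = 8.26×10^-4
Haaland: f = 0.01938
h_f = f(L/D)V²/(2g) = 0.01938·(2180/0.218)·2.291²/(2·9.81) = 51.83 m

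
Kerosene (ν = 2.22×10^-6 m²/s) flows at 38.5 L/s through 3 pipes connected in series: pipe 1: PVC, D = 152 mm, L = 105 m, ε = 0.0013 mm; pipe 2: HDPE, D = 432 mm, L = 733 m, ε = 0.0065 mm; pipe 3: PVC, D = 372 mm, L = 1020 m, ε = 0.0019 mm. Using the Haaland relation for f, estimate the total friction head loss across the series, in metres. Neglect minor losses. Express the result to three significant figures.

Pipe 1: V = 2.122 m/s, Re = 1.45×10^5, ε/D = 8.55×10^-6, f = 0.01655, h_1 = f(L/D)V²/2g = 2.623 m
Pipe 2: V = 0.2627 m/s, Re = 5.11×10^4, ε/D = 1.50×10^-5, f = 0.02065, h_2 = f(L/D)V²/2g = 0.1232 m
Pipe 3: V = 0.3542 m/s, Re = 5.94×10^4, ε/D = 5.11×10^-6, f = 0.01995, h_3 = f(L/D)V²/2g = 0.3498 m
Series → Q common, losses add: H = Σh = 3.096 m

H ≈ 3.10 m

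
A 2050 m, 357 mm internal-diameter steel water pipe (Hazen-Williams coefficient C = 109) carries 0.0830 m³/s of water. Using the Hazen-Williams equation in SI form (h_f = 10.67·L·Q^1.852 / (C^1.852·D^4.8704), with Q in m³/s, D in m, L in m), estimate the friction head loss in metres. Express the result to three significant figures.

h_f = 10.67·2050·0.0830^1.852 / (109^1.852·0.357^4.8704) = 5.539 m

h_f ≈ 5.54 m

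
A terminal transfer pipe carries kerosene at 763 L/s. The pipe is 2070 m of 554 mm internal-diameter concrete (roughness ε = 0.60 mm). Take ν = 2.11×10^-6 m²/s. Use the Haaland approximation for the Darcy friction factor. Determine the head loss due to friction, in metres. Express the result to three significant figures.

V = 4Q/(πD²) = 4·0.763/(π·0.554²) = 3.165 m/s
Re = VD/ν = 3.165·0.554/2.11×10^-6 = 8.31×10^5 → turbulent
ε/D = 0.60/554 = 0.00108
Haaland: f = 0.02036
h_f = f(L/D)V²/(2g) = 0.02036·(2070/0.554)·3.165²/(2·9.81) = 38.86 m

h_f ≈ 38.9 m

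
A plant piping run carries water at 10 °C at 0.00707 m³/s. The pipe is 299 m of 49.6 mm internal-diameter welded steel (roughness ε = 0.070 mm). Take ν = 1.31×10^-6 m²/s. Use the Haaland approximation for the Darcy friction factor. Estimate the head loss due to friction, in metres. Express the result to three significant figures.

V = 4Q/(πD²) = 4·0.00707/(π·0.0496²) = 3.659 m/s
Re = VD/ν = 3.659·0.0496/1.31×10^-6 = 1.39×10^5 → turbulent
ε/D = 0.070/49.6 = 0.00141
Haaland: f = 0.02283
h_f = f(L/D)V²/(2g) = 0.02283·(299/0.0496)·3.659²/(2·9.81) = 93.89 m

h_f ≈ 93.9 m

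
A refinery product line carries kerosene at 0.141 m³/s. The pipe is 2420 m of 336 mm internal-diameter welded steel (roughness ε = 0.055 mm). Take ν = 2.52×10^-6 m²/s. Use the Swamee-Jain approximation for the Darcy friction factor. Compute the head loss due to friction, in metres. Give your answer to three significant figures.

h_f ≈ 15.5 m

V = 4Q/(πD²) = 4·0.141/(π·0.336²) = 1.590 m/s
Re = VD/ν = 1.590·0.336/2.52×10^-6 = 2.12×10^5 → turbulent
ε/D = 0.055/336 = 1.64×10^-4
Swamee-Jain: f = 0.01674
h_f = f(L/D)V²/(2g) = 0.01674·(2420/0.336)·1.590²/(2·9.81) = 15.54 m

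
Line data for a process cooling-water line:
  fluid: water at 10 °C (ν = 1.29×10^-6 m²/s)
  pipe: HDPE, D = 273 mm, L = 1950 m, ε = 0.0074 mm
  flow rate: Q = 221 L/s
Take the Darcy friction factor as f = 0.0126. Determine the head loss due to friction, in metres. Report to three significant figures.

V = 4Q/(πD²) = 4·0.221/(π·0.273²) = 3.776 m/s
h_f = f(L/D)V²/(2g) = 0.01260·(1950/0.273)·3.776²/(2·9.81) = 65.39 m

h_f ≈ 65.4 m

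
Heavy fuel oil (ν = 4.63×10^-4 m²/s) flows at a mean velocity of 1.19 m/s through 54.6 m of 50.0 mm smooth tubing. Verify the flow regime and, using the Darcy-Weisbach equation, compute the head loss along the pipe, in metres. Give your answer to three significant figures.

Re = VD/ν = 1.19·0.05000/4.63×10^-4 = 129 → laminar (Re < 2300)
f = 64/Re = 0.4980
h_f = f(L/D)V²/(2g) = 0.4980·(54.6/0.05000)·1.19²/(2·9.81) = 39.25 m

h_f ≈ 39.3 m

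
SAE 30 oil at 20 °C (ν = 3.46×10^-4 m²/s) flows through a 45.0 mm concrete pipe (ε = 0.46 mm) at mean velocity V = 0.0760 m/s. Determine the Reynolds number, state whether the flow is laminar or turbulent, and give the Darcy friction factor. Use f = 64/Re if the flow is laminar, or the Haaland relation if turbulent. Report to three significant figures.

Re ≈ 9.88; laminar; f = 64/Re ≈ 6.47

Re = VD/ν = 0.07600·0.0450/3.46×10^-4 = 9.88
Re < 2300 → laminar → f = 64/Re = 6.475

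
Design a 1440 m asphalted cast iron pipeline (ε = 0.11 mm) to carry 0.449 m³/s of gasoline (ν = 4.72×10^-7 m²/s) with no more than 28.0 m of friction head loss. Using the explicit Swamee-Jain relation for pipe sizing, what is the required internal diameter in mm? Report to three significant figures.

D ≈ 424 mm

Swamee-Jain (Type III): D = 0.66·[ε^1.25·(LQ²/(gh_f))^4.75 + ν·Q^9.4·(L/(gh_f))^5.2]^0.04
LQ²/(gh_f) = 1.057; L/(gh_f) = 5.242
Term 1 = ε^1.25·(…)^4.75 = 1.47×10^-5; Term 2 = ν·Q^9.4·(…)^5.2 = 1.40×10^-6
D = 0.66·(1.47×10^-5 + 1.40×10^-6)^0.04 = 0.4244 m = 424 mm
Check: V = 3.17 m/s, Re = 2.85×10^6, f = 0.01485, h_f = 25.9 m ≈ 28.0 m ✓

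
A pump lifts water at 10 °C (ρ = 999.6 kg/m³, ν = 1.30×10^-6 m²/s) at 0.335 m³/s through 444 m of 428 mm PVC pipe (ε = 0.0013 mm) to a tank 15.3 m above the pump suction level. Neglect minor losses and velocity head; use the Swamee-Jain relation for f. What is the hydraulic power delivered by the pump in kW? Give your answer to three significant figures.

P_hyd ≈ 61.8 kW

V = 4Q/(πD²) = 2.328 m/s; Re = 7.67×10^5; ε/D = 3.04×10^-6; f = 0.01221
h_f = f(L/D)V²/2g = 3.500 m
Total head H = z + h_f = 15.3 + 3.500 = 18.80 m
P_hyd = ρgQH = 999.6·9.81·0.335·18.80 = 61.76 kW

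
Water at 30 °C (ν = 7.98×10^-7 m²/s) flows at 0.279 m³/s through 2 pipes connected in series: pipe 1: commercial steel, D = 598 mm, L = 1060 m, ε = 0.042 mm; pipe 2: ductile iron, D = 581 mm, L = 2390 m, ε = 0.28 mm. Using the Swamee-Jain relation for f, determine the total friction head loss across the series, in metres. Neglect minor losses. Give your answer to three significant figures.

Pipe 1: V = 0.9934 m/s, Re = 7.44×10^5, ε/D = 7.02×10^-5, f = 0.01345, h_1 = f(L/D)V²/2g = 1.199 m
Pipe 2: V = 1.052 m/s, Re = 7.66×10^5, ε/D = 4.82×10^-4, f = 0.01733, h_2 = f(L/D)V²/2g = 4.025 m
Series → Q common, losses add: H = Σh = 5.223 m

H ≈ 5.22 m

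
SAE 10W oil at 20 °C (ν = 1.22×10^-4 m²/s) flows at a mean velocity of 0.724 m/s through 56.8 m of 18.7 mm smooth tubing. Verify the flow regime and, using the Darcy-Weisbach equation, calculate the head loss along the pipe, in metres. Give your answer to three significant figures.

h_f ≈ 46.8 m

Re = VD/ν = 0.724·0.01870/1.22×10^-4 = 111 → laminar (Re < 2300)
f = 64/Re = 0.5767
h_f = f(L/D)V²/(2g) = 0.5767·(56.8/0.01870)·0.724²/(2·9.81) = 46.80 m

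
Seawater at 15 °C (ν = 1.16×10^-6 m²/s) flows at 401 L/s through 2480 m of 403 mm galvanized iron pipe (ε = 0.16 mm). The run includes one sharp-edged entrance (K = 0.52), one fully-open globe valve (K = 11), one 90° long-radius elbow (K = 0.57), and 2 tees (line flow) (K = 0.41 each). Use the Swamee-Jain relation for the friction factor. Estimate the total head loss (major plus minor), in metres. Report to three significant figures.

V = 4Q/(πD²) = 3.144 m/s; V²/2g = 0.5037 m
Re = 1.09×10^6, ε/D = 3.97×10^-4 → f = 0.01651 (Swamee-Jain)
Major: h_f = f(L/D)·V²/2g = 0.01651·6154·0.5037 = 51.18 m
Minor: ΣK = 12.9; h_m = ΣK·V²/2g = 6.503 m
Total H_L = 51.18 + 6.503 = 57.68 m

H_L ≈ 57.7 m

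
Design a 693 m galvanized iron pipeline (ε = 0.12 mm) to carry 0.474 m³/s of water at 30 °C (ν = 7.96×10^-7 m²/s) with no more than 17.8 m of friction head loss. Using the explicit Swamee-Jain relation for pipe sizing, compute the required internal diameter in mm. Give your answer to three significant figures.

Swamee-Jain (Type III): D = 0.66·[ε^1.25·(LQ²/(gh_f))^4.75 + ν·Q^9.4·(L/(gh_f))^5.2]^0.04
LQ²/(gh_f) = 0.8917; L/(gh_f) = 3.969
Term 1 = ε^1.25·(…)^4.75 = 7.29×10^-6; Term 2 = ν·Q^9.4·(…)^5.2 = 9.25×10^-7
D = 0.66·(7.29×10^-6 + 9.25×10^-7)^0.04 = 0.4132 m = 413 mm
Check: V = 3.54 m/s, Re = 1.84×10^6, f = 0.01534, h_f = 16.4 m ≈ 17.8 m ✓

D ≈ 413 mm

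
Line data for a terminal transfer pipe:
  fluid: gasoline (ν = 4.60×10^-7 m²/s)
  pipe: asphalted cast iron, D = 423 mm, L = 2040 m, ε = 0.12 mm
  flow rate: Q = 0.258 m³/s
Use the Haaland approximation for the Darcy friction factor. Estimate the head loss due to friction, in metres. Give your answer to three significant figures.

V = 4Q/(πD²) = 4·0.258/(π·0.423²) = 1.836 m/s
Re = VD/ν = 1.836·0.423/4.60×10^-7 = 1.69×10^6 → turbulent
ε/D = 0.12/423 = 2.84×10^-4
Haaland: f = 0.01519
h_f = f(L/D)V²/(2g) = 0.01519·(2040/0.423)·1.836²/(2·9.81) = 12.59 m

h_f ≈ 12.6 m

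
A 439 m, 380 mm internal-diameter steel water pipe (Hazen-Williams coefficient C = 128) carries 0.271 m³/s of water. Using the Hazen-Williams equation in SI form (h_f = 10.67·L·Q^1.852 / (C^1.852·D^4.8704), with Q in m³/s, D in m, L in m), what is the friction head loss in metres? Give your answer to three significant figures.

h_f = 10.67·439·0.271^1.852 / (128^1.852·0.380^4.8704) = 5.815 m

h_f ≈ 5.82 m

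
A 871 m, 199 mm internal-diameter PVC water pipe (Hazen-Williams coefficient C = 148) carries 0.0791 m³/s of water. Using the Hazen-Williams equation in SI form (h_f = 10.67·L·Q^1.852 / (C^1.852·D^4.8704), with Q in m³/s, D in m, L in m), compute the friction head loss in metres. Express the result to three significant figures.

h_f = 10.67·871·0.0791^1.852 / (148^1.852·0.199^4.8704) = 21.04 m

h_f ≈ 21.0 m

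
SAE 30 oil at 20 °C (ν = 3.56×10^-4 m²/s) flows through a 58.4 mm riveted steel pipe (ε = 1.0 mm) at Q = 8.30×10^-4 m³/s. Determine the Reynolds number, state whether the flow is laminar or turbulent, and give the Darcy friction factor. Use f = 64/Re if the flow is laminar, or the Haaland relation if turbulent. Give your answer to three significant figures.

V = 4Q/(πD²) = 0.3099 m/s
Re = VD/ν = 0.3099·0.0584/3.56×10^-4 = 50.8
Re < 2300 → laminar → f = 64/Re = 1.259

Re ≈ 50.8; laminar; f = 64/Re ≈ 1.26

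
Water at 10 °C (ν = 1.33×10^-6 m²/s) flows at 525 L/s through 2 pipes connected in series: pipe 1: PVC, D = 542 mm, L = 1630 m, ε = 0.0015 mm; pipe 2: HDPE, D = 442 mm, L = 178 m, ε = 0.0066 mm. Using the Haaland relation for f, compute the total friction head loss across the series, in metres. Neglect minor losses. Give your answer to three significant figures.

H ≈ 12.1 m

Pipe 1: V = 2.275 m/s, Re = 9.27×10^5, ε/D = 2.77×10^-6, f = 0.01178, h_1 = f(L/D)V²/2g = 9.347 m
Pipe 2: V = 3.422 m/s, Re = 1.14×10^6, ε/D = 1.49×10^-5, f = 0.01164, h_2 = f(L/D)V²/2g = 2.798 m
Series → Q common, losses add: H = Σh = 12.14 m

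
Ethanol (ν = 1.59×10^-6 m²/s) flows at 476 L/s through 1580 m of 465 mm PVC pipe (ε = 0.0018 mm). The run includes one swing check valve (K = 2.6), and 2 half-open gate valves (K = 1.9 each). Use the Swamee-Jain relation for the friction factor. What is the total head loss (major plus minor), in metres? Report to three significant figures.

V = 4Q/(πD²) = 2.803 m/s; V²/2g = 0.4004 m
Re = 8.20×10^5, ε/D = 3.87×10^-6 → f = 0.01209 (Swamee-Jain)
Major: h_f = f(L/D)·V²/2g = 0.01209·3398·0.4004 = 16.45 m
Minor: ΣK = 6.40; h_m = ΣK·V²/2g = 2.563 m
Total H_L = 16.45 + 2.563 = 19.01 m

H_L ≈ 19.0 m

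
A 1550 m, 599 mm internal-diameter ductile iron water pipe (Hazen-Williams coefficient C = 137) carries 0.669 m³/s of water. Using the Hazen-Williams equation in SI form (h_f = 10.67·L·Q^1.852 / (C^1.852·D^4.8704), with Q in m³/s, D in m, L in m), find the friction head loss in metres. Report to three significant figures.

h_f ≈ 10.5 m

h_f = 10.67·1550·0.669^1.852 / (137^1.852·0.599^4.8704) = 10.52 m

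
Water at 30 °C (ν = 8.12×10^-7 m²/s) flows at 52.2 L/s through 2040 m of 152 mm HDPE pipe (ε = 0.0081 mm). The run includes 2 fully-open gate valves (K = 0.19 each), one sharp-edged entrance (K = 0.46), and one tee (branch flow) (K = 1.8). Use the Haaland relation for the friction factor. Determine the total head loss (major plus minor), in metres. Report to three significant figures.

V = 4Q/(πD²) = 2.877 m/s; V²/2g = 0.4218 m
Re = 5.38×10^5, ε/D = 5.33×10^-5 → f = 0.01357 (Haaland)
Major: h_f = f(L/D)·V²/2g = 0.01357·13421·0.4218 = 76.83 m
Minor: ΣK = 2.64; h_m = ΣK·V²/2g = 1.114 m
Total H_L = 76.83 + 1.114 = 77.95 m

H_L ≈ 77.9 m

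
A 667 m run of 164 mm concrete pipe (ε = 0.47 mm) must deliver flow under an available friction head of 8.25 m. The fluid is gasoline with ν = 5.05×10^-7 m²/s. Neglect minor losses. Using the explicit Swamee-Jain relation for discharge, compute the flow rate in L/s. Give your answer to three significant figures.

Q ≈ 26.0 L/s

Swamee-Jain (Type II): Q = -0.965·√(gD⁵h_f/L)·ln[ε/(3.7D) + √(3.17ν²L/(gD³h_f))]
√(gD⁵h_f/L) = √(9.81·0.164⁵·8.25/667) = 0.003794
ε/(3.7D) = 7.75×10^-4; √(3.17ν²L/(gD³h_f)) = 3.89×10^-5
Q = -0.965·0.003794·ln(8.134×10^-4) = 0.02605 m³/s
Check: V = 1.23 m/s, Re = 4.00×10^5, f = 0.02631, h_f = 8.29 m ≈ 8.25 m ✓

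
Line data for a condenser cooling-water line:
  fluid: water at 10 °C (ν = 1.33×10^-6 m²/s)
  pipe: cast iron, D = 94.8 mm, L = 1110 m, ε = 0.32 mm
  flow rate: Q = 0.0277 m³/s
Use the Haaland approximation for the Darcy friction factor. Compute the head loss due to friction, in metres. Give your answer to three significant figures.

V = 4Q/(πD²) = 4·0.0277/(π·0.0948²) = 3.924 m/s
Re = VD/ν = 3.924·0.0948/1.33×10^-6 = 2.80×10^5 → turbulent
ε/D = 0.32/94.8 = 0.00338
Haaland: f = 0.02751
h_f = f(L/D)V²/(2g) = 0.02751·(1110/0.0948)·3.924²/(2·9.81) = 252.8 m

h_f ≈ 253 m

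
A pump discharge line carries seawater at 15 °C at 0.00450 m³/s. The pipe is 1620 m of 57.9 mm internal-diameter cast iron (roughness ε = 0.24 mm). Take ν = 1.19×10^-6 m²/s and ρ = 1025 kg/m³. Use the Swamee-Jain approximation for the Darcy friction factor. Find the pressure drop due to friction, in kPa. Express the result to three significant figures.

V = 4Q/(πD²) = 4·0.00450/(π·0.0579²) = 1.709 m/s
Re = VD/ν = 1.709·0.0579/1.19×10^-6 = 8.32×10^4 → turbulent
ε/D = 0.24/57.9 = 0.00415
Swamee-Jain: f = 0.03025
h_f = f(L/D)V²/(2g) = 0.03025·(1620/0.0579)·1.709²/(2·9.81) = 126.0 m
Δp = ρg·h_f = 1025·9.81·126.0 = 1267 kPa

Δp ≈ 1270 kPa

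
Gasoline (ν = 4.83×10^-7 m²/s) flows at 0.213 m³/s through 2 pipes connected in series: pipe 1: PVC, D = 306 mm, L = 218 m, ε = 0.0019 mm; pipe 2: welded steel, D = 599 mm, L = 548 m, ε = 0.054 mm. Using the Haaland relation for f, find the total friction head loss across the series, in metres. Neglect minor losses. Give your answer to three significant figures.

H ≈ 3.60 m

Pipe 1: V = 2.896 m/s, Re = 1.83×10^6, ε/D = 6.21×10^-6, f = 0.01066, h_1 = f(L/D)V²/2g = 3.246 m
Pipe 2: V = 0.7559 m/s, Re = 9.37×10^5, ε/D = 9.02×10^-5, f = 0.01325, h_2 = f(L/D)V²/2g = 0.3531 m
Series → Q common, losses add: H = Σh = 3.599 m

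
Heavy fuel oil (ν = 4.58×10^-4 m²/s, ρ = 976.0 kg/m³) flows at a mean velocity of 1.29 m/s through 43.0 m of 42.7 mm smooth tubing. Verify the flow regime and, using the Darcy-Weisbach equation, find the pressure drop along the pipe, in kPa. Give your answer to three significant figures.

Δp ≈ 435 kPa

Re = VD/ν = 1.29·0.04270/4.58×10^-4 = 120 → laminar (Re < 2300)
f = 64/Re = 0.5321
h_f = f(L/D)V²/(2g) = 0.5321·(43.0/0.04270)·1.29²/(2·9.81) = 45.45 m
Δp = ρg·h_f = 976.0·9.81·45.45 = 435.2 kPa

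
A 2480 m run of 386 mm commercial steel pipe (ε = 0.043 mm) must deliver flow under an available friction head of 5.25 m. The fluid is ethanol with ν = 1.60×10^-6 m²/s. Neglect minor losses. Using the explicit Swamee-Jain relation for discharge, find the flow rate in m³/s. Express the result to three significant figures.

Q ≈ 0.117 m³/s

Swamee-Jain (Type II): Q = -0.965·√(gD⁵h_f/L)·ln[ε/(3.7D) + √(3.17ν²L/(gD³h_f))]
√(gD⁵h_f/L) = √(9.81·0.386⁵·5.25/2480) = 0.01334
ε/(3.7D) = 3.01×10^-5; √(3.17ν²L/(gD³h_f)) = 8.24×10^-5
Q = -0.965·0.01334·ln(1.125×10^-4) = 0.1170 m³/s
Check: V = 1.00 m/s, Re = 2.41×10^5, f = 0.01602, h_f = 5.25 m ≈ 5.25 m ✓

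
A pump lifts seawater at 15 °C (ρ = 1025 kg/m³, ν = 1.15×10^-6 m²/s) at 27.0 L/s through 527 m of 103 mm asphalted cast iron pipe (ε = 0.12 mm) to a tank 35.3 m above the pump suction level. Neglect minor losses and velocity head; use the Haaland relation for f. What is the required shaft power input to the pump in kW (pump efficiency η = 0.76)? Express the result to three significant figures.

P_shaft ≈ 33.4 kW

V = 4Q/(πD²) = 3.240 m/s; Re = 2.90×10^5; ε/D = 0.00117; f = 0.02122
h_f = f(L/D)V²/2g = 58.10 m
Total head H = z + h_f = 35.3 + 58.10 = 93.40 m
P_hyd = ρgQH = 1025·9.81·0.0270·93.40 = 25.36 kW
P_shaft = P_hyd/η = 25.36/0.76 = 33.36 kW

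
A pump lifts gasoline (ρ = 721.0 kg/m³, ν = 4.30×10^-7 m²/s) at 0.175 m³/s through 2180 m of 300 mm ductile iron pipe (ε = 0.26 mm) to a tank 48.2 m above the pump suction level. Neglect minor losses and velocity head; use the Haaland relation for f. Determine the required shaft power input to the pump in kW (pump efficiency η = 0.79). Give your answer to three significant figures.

P_shaft ≈ 144 kW

V = 4Q/(πD²) = 2.476 m/s; Re = 1.73×10^6; ε/D = 8.67×10^-4; f = 0.01918
h_f = f(L/D)V²/2g = 43.54 m
Total head H = z + h_f = 48.2 + 43.54 = 91.74 m
P_hyd = ρgQH = 721.0·9.81·0.175·91.74 = 113.6 kW
P_shaft = P_hyd/η = 113.6/0.79 = 143.7 kW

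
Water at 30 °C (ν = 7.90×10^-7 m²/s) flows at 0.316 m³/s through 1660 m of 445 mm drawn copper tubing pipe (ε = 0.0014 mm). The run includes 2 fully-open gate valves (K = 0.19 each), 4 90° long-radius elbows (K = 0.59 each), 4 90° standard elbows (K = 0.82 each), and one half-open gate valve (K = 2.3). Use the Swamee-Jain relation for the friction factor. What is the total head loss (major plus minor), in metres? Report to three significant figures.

H_L ≈ 10.7 m

V = 4Q/(πD²) = 2.032 m/s; V²/2g = 0.2104 m
Re = 1.14×10^6, ε/D = 3.15×10^-6 → f = 0.01143 (Swamee-Jain)
Major: h_f = f(L/D)·V²/2g = 0.01143·3730·0.2104 = 8.974 m
Minor: ΣK = 8.32; h_m = ΣK·V²/2g = 1.751 m
Total H_L = 8.974 + 1.751 = 10.72 m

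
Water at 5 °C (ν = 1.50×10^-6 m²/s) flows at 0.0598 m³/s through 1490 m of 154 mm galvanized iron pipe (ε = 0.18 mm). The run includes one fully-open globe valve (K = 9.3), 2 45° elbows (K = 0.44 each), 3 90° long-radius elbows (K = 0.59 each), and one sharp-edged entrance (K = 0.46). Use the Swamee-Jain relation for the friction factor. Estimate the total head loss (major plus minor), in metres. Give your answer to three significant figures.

V = 4Q/(πD²) = 3.210 m/s; V²/2g = 0.5253 m
Re = 3.30×10^5, ε/D = 0.00117 → f = 0.02134 (Swamee-Jain)
Major: h_f = f(L/D)·V²/2g = 0.02134·9675·0.5253 = 108.5 m
Minor: ΣK = 12.4; h_m = ΣK·V²/2g = 6.519 m
Total H_L = 108.5 + 6.519 = 115.0 m

H_L ≈ 115 m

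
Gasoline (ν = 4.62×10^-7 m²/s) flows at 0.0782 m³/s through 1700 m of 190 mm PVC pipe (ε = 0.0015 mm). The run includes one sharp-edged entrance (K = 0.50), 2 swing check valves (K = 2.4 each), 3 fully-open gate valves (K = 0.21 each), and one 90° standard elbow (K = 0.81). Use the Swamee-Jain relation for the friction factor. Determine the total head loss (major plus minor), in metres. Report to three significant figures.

V = 4Q/(πD²) = 2.758 m/s; V²/2g = 0.3877 m
Re = 1.13×10^6, ε/D = 7.89×10^-6 → f = 0.01158 (Swamee-Jain)
Major: h_f = f(L/D)·V²/2g = 0.01158·8947·0.3877 = 40.16 m
Minor: ΣK = 6.74; h_m = ΣK·V²/2g = 2.613 m
Total H_L = 40.16 + 2.613 = 42.77 m

H_L ≈ 42.8 m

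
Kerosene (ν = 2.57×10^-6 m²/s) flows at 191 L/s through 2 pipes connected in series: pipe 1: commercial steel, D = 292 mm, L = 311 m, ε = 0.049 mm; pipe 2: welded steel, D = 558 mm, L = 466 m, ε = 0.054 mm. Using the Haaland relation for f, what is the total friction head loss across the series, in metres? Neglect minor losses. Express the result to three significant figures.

H ≈ 7.35 m

Pipe 1: V = 2.852 m/s, Re = 3.24×10^5, ε/D = 1.68×10^-4, f = 0.01566, h_1 = f(L/D)V²/2g = 6.917 m
Pipe 2: V = 0.7810 m/s, Re = 1.70×10^5, ε/D = 9.68×10^-5, f = 0.01661, h_2 = f(L/D)V²/2g = 0.4313 m
Series → Q common, losses add: H = Σh = 7.348 m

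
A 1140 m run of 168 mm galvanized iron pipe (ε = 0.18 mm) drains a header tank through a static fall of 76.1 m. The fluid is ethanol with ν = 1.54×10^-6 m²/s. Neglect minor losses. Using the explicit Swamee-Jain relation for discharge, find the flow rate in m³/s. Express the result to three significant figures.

Q ≈ 0.0722 m³/s

Swamee-Jain (Type II): Q = -0.965·√(gD⁵h_f/L)·ln[ε/(3.7D) + √(3.17ν²L/(gD³h_f))]
√(gD⁵h_f/L) = √(9.81·0.168⁵·76.1/1140) = 0.009362
ε/(3.7D) = 2.90×10^-4; √(3.17ν²L/(gD³h_f)) = 4.92×10^-5
Q = -0.965·0.009362·ln(3.388×10^-4) = 0.07218 m³/s
Check: V = 3.26 m/s, Re = 3.55×10^5, f = 0.02090, h_f = 76.6 m ≈ 76.1 m ✓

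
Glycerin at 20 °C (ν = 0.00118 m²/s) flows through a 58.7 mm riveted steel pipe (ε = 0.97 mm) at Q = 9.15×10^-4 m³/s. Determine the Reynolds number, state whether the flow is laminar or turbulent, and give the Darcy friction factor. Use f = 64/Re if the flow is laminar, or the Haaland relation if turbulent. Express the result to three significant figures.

V = 4Q/(πD²) = 0.3381 m/s
Re = VD/ν = 0.3381·0.0587/0.00118 = 16.8
Re < 2300 → laminar → f = 64/Re = 3.805

Re ≈ 16.8; laminar; f = 64/Re ≈ 3.81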